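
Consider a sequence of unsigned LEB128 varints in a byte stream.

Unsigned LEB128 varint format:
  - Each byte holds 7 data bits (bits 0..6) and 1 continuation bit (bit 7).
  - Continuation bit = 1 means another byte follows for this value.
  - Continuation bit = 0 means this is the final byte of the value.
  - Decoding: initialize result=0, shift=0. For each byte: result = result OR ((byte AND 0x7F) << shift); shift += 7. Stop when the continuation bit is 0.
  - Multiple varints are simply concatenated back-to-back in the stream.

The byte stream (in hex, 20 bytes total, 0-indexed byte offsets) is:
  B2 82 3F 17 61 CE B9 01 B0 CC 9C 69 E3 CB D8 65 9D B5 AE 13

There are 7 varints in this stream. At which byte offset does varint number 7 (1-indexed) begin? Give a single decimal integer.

  byte[0]=0xB2 cont=1 payload=0x32=50: acc |= 50<<0 -> acc=50 shift=7
  byte[1]=0x82 cont=1 payload=0x02=2: acc |= 2<<7 -> acc=306 shift=14
  byte[2]=0x3F cont=0 payload=0x3F=63: acc |= 63<<14 -> acc=1032498 shift=21 [end]
Varint 1: bytes[0:3] = B2 82 3F -> value 1032498 (3 byte(s))
  byte[3]=0x17 cont=0 payload=0x17=23: acc |= 23<<0 -> acc=23 shift=7 [end]
Varint 2: bytes[3:4] = 17 -> value 23 (1 byte(s))
  byte[4]=0x61 cont=0 payload=0x61=97: acc |= 97<<0 -> acc=97 shift=7 [end]
Varint 3: bytes[4:5] = 61 -> value 97 (1 byte(s))
  byte[5]=0xCE cont=1 payload=0x4E=78: acc |= 78<<0 -> acc=78 shift=7
  byte[6]=0xB9 cont=1 payload=0x39=57: acc |= 57<<7 -> acc=7374 shift=14
  byte[7]=0x01 cont=0 payload=0x01=1: acc |= 1<<14 -> acc=23758 shift=21 [end]
Varint 4: bytes[5:8] = CE B9 01 -> value 23758 (3 byte(s))
  byte[8]=0xB0 cont=1 payload=0x30=48: acc |= 48<<0 -> acc=48 shift=7
  byte[9]=0xCC cont=1 payload=0x4C=76: acc |= 76<<7 -> acc=9776 shift=14
  byte[10]=0x9C cont=1 payload=0x1C=28: acc |= 28<<14 -> acc=468528 shift=21
  byte[11]=0x69 cont=0 payload=0x69=105: acc |= 105<<21 -> acc=220669488 shift=28 [end]
Varint 5: bytes[8:12] = B0 CC 9C 69 -> value 220669488 (4 byte(s))
  byte[12]=0xE3 cont=1 payload=0x63=99: acc |= 99<<0 -> acc=99 shift=7
  byte[13]=0xCB cont=1 payload=0x4B=75: acc |= 75<<7 -> acc=9699 shift=14
  byte[14]=0xD8 cont=1 payload=0x58=88: acc |= 88<<14 -> acc=1451491 shift=21
  byte[15]=0x65 cont=0 payload=0x65=101: acc |= 101<<21 -> acc=213263843 shift=28 [end]
Varint 6: bytes[12:16] = E3 CB D8 65 -> value 213263843 (4 byte(s))
  byte[16]=0x9D cont=1 payload=0x1D=29: acc |= 29<<0 -> acc=29 shift=7
  byte[17]=0xB5 cont=1 payload=0x35=53: acc |= 53<<7 -> acc=6813 shift=14
  byte[18]=0xAE cont=1 payload=0x2E=46: acc |= 46<<14 -> acc=760477 shift=21
  byte[19]=0x13 cont=0 payload=0x13=19: acc |= 19<<21 -> acc=40606365 shift=28 [end]
Varint 7: bytes[16:20] = 9D B5 AE 13 -> value 40606365 (4 byte(s))

Answer: 16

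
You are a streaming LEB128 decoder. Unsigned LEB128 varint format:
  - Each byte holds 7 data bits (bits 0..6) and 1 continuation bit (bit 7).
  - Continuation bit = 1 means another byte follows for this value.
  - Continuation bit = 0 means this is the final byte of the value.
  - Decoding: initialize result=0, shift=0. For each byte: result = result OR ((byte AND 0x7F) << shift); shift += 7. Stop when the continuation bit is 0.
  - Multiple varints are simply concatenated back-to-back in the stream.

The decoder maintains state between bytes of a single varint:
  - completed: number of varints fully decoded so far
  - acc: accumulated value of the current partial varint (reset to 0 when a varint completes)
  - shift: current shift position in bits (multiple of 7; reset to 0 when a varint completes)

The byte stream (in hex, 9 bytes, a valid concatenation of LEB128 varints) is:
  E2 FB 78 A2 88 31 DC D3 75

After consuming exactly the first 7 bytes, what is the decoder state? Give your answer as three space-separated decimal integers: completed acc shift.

byte[0]=0xE2 cont=1 payload=0x62: acc |= 98<<0 -> completed=0 acc=98 shift=7
byte[1]=0xFB cont=1 payload=0x7B: acc |= 123<<7 -> completed=0 acc=15842 shift=14
byte[2]=0x78 cont=0 payload=0x78: varint #1 complete (value=1981922); reset -> completed=1 acc=0 shift=0
byte[3]=0xA2 cont=1 payload=0x22: acc |= 34<<0 -> completed=1 acc=34 shift=7
byte[4]=0x88 cont=1 payload=0x08: acc |= 8<<7 -> completed=1 acc=1058 shift=14
byte[5]=0x31 cont=0 payload=0x31: varint #2 complete (value=803874); reset -> completed=2 acc=0 shift=0
byte[6]=0xDC cont=1 payload=0x5C: acc |= 92<<0 -> completed=2 acc=92 shift=7

Answer: 2 92 7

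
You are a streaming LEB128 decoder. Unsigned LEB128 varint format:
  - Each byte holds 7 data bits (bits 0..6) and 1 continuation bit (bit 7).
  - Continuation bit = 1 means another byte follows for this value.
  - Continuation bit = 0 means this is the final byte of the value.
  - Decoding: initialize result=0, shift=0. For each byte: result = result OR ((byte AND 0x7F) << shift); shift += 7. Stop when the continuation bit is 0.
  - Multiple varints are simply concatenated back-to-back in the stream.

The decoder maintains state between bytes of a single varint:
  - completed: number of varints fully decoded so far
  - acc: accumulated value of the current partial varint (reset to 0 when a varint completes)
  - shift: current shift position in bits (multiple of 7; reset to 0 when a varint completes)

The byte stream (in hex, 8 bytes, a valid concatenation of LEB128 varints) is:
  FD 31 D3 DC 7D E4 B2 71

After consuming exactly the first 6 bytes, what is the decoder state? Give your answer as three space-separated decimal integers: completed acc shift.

byte[0]=0xFD cont=1 payload=0x7D: acc |= 125<<0 -> completed=0 acc=125 shift=7
byte[1]=0x31 cont=0 payload=0x31: varint #1 complete (value=6397); reset -> completed=1 acc=0 shift=0
byte[2]=0xD3 cont=1 payload=0x53: acc |= 83<<0 -> completed=1 acc=83 shift=7
byte[3]=0xDC cont=1 payload=0x5C: acc |= 92<<7 -> completed=1 acc=11859 shift=14
byte[4]=0x7D cont=0 payload=0x7D: varint #2 complete (value=2059859); reset -> completed=2 acc=0 shift=0
byte[5]=0xE4 cont=1 payload=0x64: acc |= 100<<0 -> completed=2 acc=100 shift=7

Answer: 2 100 7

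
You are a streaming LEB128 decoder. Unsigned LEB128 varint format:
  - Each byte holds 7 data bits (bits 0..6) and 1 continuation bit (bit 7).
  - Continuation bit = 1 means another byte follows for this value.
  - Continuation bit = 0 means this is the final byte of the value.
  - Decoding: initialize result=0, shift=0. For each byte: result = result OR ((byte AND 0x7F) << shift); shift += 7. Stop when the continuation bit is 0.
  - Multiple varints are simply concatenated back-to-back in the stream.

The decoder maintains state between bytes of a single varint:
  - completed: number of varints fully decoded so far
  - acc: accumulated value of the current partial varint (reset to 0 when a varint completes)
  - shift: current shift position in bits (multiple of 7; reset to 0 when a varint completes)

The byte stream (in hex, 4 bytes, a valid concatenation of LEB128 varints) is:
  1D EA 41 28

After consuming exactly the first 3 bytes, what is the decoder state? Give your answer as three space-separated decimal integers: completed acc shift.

byte[0]=0x1D cont=0 payload=0x1D: varint #1 complete (value=29); reset -> completed=1 acc=0 shift=0
byte[1]=0xEA cont=1 payload=0x6A: acc |= 106<<0 -> completed=1 acc=106 shift=7
byte[2]=0x41 cont=0 payload=0x41: varint #2 complete (value=8426); reset -> completed=2 acc=0 shift=0

Answer: 2 0 0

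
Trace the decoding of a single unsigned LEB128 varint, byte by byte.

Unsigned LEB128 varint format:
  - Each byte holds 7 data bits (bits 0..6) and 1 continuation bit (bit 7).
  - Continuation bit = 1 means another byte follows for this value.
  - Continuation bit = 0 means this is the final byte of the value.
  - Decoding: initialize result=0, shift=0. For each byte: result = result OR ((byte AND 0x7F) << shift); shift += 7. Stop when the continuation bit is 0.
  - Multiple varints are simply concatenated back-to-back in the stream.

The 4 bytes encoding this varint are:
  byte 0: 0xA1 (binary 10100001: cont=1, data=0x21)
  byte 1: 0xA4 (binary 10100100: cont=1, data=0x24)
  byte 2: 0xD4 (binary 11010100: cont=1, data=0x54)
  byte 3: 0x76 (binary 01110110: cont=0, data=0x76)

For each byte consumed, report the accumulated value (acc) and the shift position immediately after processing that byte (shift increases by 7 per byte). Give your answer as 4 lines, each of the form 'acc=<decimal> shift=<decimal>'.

byte 0=0xA1: payload=0x21=33, contrib = 33<<0 = 33; acc -> 33, shift -> 7
byte 1=0xA4: payload=0x24=36, contrib = 36<<7 = 4608; acc -> 4641, shift -> 14
byte 2=0xD4: payload=0x54=84, contrib = 84<<14 = 1376256; acc -> 1380897, shift -> 21
byte 3=0x76: payload=0x76=118, contrib = 118<<21 = 247463936; acc -> 248844833, shift -> 28

Answer: acc=33 shift=7
acc=4641 shift=14
acc=1380897 shift=21
acc=248844833 shift=28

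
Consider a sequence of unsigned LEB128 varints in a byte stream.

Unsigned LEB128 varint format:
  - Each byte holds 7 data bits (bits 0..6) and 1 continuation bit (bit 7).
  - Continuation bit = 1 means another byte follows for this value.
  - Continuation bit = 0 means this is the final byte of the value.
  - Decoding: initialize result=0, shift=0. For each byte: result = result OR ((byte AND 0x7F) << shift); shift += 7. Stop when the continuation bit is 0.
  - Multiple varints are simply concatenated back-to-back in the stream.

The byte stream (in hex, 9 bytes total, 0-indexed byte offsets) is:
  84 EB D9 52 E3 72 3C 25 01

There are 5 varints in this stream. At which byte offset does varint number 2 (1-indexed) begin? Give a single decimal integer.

  byte[0]=0x84 cont=1 payload=0x04=4: acc |= 4<<0 -> acc=4 shift=7
  byte[1]=0xEB cont=1 payload=0x6B=107: acc |= 107<<7 -> acc=13700 shift=14
  byte[2]=0xD9 cont=1 payload=0x59=89: acc |= 89<<14 -> acc=1471876 shift=21
  byte[3]=0x52 cont=0 payload=0x52=82: acc |= 82<<21 -> acc=173438340 shift=28 [end]
Varint 1: bytes[0:4] = 84 EB D9 52 -> value 173438340 (4 byte(s))
  byte[4]=0xE3 cont=1 payload=0x63=99: acc |= 99<<0 -> acc=99 shift=7
  byte[5]=0x72 cont=0 payload=0x72=114: acc |= 114<<7 -> acc=14691 shift=14 [end]
Varint 2: bytes[4:6] = E3 72 -> value 14691 (2 byte(s))
  byte[6]=0x3C cont=0 payload=0x3C=60: acc |= 60<<0 -> acc=60 shift=7 [end]
Varint 3: bytes[6:7] = 3C -> value 60 (1 byte(s))
  byte[7]=0x25 cont=0 payload=0x25=37: acc |= 37<<0 -> acc=37 shift=7 [end]
Varint 4: bytes[7:8] = 25 -> value 37 (1 byte(s))
  byte[8]=0x01 cont=0 payload=0x01=1: acc |= 1<<0 -> acc=1 shift=7 [end]
Varint 5: bytes[8:9] = 01 -> value 1 (1 byte(s))

Answer: 4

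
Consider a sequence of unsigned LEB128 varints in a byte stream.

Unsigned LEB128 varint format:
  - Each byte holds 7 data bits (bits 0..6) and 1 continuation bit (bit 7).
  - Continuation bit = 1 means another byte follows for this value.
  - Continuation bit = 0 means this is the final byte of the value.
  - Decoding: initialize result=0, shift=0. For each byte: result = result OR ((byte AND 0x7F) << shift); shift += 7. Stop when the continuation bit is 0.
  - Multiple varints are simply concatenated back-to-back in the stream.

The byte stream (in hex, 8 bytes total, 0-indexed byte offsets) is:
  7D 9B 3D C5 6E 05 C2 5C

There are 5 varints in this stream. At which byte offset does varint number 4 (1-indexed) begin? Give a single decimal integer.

  byte[0]=0x7D cont=0 payload=0x7D=125: acc |= 125<<0 -> acc=125 shift=7 [end]
Varint 1: bytes[0:1] = 7D -> value 125 (1 byte(s))
  byte[1]=0x9B cont=1 payload=0x1B=27: acc |= 27<<0 -> acc=27 shift=7
  byte[2]=0x3D cont=0 payload=0x3D=61: acc |= 61<<7 -> acc=7835 shift=14 [end]
Varint 2: bytes[1:3] = 9B 3D -> value 7835 (2 byte(s))
  byte[3]=0xC5 cont=1 payload=0x45=69: acc |= 69<<0 -> acc=69 shift=7
  byte[4]=0x6E cont=0 payload=0x6E=110: acc |= 110<<7 -> acc=14149 shift=14 [end]
Varint 3: bytes[3:5] = C5 6E -> value 14149 (2 byte(s))
  byte[5]=0x05 cont=0 payload=0x05=5: acc |= 5<<0 -> acc=5 shift=7 [end]
Varint 4: bytes[5:6] = 05 -> value 5 (1 byte(s))
  byte[6]=0xC2 cont=1 payload=0x42=66: acc |= 66<<0 -> acc=66 shift=7
  byte[7]=0x5C cont=0 payload=0x5C=92: acc |= 92<<7 -> acc=11842 shift=14 [end]
Varint 5: bytes[6:8] = C2 5C -> value 11842 (2 byte(s))

Answer: 5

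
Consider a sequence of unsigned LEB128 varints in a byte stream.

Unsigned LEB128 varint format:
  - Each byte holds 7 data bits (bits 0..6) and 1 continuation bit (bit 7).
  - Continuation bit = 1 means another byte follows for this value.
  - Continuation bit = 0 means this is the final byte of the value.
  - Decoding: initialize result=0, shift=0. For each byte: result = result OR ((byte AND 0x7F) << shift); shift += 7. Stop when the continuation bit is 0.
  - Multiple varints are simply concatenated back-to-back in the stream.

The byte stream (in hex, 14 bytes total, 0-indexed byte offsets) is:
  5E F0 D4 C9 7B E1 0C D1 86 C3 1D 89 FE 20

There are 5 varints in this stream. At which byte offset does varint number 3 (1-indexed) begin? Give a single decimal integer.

Answer: 5

Derivation:
  byte[0]=0x5E cont=0 payload=0x5E=94: acc |= 94<<0 -> acc=94 shift=7 [end]
Varint 1: bytes[0:1] = 5E -> value 94 (1 byte(s))
  byte[1]=0xF0 cont=1 payload=0x70=112: acc |= 112<<0 -> acc=112 shift=7
  byte[2]=0xD4 cont=1 payload=0x54=84: acc |= 84<<7 -> acc=10864 shift=14
  byte[3]=0xC9 cont=1 payload=0x49=73: acc |= 73<<14 -> acc=1206896 shift=21
  byte[4]=0x7B cont=0 payload=0x7B=123: acc |= 123<<21 -> acc=259156592 shift=28 [end]
Varint 2: bytes[1:5] = F0 D4 C9 7B -> value 259156592 (4 byte(s))
  byte[5]=0xE1 cont=1 payload=0x61=97: acc |= 97<<0 -> acc=97 shift=7
  byte[6]=0x0C cont=0 payload=0x0C=12: acc |= 12<<7 -> acc=1633 shift=14 [end]
Varint 3: bytes[5:7] = E1 0C -> value 1633 (2 byte(s))
  byte[7]=0xD1 cont=1 payload=0x51=81: acc |= 81<<0 -> acc=81 shift=7
  byte[8]=0x86 cont=1 payload=0x06=6: acc |= 6<<7 -> acc=849 shift=14
  byte[9]=0xC3 cont=1 payload=0x43=67: acc |= 67<<14 -> acc=1098577 shift=21
  byte[10]=0x1D cont=0 payload=0x1D=29: acc |= 29<<21 -> acc=61915985 shift=28 [end]
Varint 4: bytes[7:11] = D1 86 C3 1D -> value 61915985 (4 byte(s))
  byte[11]=0x89 cont=1 payload=0x09=9: acc |= 9<<0 -> acc=9 shift=7
  byte[12]=0xFE cont=1 payload=0x7E=126: acc |= 126<<7 -> acc=16137 shift=14
  byte[13]=0x20 cont=0 payload=0x20=32: acc |= 32<<14 -> acc=540425 shift=21 [end]
Varint 5: bytes[11:14] = 89 FE 20 -> value 540425 (3 byte(s))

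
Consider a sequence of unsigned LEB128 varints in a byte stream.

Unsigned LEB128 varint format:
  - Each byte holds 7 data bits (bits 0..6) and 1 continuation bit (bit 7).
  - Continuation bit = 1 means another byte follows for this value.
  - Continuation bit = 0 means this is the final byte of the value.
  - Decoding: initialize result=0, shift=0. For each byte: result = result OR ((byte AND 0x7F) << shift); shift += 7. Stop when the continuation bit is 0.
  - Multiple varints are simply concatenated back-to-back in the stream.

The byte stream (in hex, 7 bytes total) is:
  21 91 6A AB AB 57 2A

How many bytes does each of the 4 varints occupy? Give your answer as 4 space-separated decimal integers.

Answer: 1 2 3 1

Derivation:
  byte[0]=0x21 cont=0 payload=0x21=33: acc |= 33<<0 -> acc=33 shift=7 [end]
Varint 1: bytes[0:1] = 21 -> value 33 (1 byte(s))
  byte[1]=0x91 cont=1 payload=0x11=17: acc |= 17<<0 -> acc=17 shift=7
  byte[2]=0x6A cont=0 payload=0x6A=106: acc |= 106<<7 -> acc=13585 shift=14 [end]
Varint 2: bytes[1:3] = 91 6A -> value 13585 (2 byte(s))
  byte[3]=0xAB cont=1 payload=0x2B=43: acc |= 43<<0 -> acc=43 shift=7
  byte[4]=0xAB cont=1 payload=0x2B=43: acc |= 43<<7 -> acc=5547 shift=14
  byte[5]=0x57 cont=0 payload=0x57=87: acc |= 87<<14 -> acc=1430955 shift=21 [end]
Varint 3: bytes[3:6] = AB AB 57 -> value 1430955 (3 byte(s))
  byte[6]=0x2A cont=0 payload=0x2A=42: acc |= 42<<0 -> acc=42 shift=7 [end]
Varint 4: bytes[6:7] = 2A -> value 42 (1 byte(s))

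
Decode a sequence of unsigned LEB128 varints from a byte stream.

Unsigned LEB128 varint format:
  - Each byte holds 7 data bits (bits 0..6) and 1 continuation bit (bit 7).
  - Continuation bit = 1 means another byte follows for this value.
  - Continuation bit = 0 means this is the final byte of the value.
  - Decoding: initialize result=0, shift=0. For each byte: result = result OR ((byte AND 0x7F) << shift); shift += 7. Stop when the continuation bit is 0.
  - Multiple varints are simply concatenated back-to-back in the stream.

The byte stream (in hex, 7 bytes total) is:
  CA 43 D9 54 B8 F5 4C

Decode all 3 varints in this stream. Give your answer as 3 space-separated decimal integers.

Answer: 8650 10841 1260216

Derivation:
  byte[0]=0xCA cont=1 payload=0x4A=74: acc |= 74<<0 -> acc=74 shift=7
  byte[1]=0x43 cont=0 payload=0x43=67: acc |= 67<<7 -> acc=8650 shift=14 [end]
Varint 1: bytes[0:2] = CA 43 -> value 8650 (2 byte(s))
  byte[2]=0xD9 cont=1 payload=0x59=89: acc |= 89<<0 -> acc=89 shift=7
  byte[3]=0x54 cont=0 payload=0x54=84: acc |= 84<<7 -> acc=10841 shift=14 [end]
Varint 2: bytes[2:4] = D9 54 -> value 10841 (2 byte(s))
  byte[4]=0xB8 cont=1 payload=0x38=56: acc |= 56<<0 -> acc=56 shift=7
  byte[5]=0xF5 cont=1 payload=0x75=117: acc |= 117<<7 -> acc=15032 shift=14
  byte[6]=0x4C cont=0 payload=0x4C=76: acc |= 76<<14 -> acc=1260216 shift=21 [end]
Varint 3: bytes[4:7] = B8 F5 4C -> value 1260216 (3 byte(s))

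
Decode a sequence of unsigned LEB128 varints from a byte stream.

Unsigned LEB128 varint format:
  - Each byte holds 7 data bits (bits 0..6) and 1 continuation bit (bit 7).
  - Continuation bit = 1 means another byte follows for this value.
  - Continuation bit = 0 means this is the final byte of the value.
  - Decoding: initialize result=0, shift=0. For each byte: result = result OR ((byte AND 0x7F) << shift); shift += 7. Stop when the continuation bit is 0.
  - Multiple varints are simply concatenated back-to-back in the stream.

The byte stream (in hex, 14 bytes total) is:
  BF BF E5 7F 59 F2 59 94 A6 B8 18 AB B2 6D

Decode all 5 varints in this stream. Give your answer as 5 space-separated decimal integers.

  byte[0]=0xBF cont=1 payload=0x3F=63: acc |= 63<<0 -> acc=63 shift=7
  byte[1]=0xBF cont=1 payload=0x3F=63: acc |= 63<<7 -> acc=8127 shift=14
  byte[2]=0xE5 cont=1 payload=0x65=101: acc |= 101<<14 -> acc=1662911 shift=21
  byte[3]=0x7F cont=0 payload=0x7F=127: acc |= 127<<21 -> acc=268001215 shift=28 [end]
Varint 1: bytes[0:4] = BF BF E5 7F -> value 268001215 (4 byte(s))
  byte[4]=0x59 cont=0 payload=0x59=89: acc |= 89<<0 -> acc=89 shift=7 [end]
Varint 2: bytes[4:5] = 59 -> value 89 (1 byte(s))
  byte[5]=0xF2 cont=1 payload=0x72=114: acc |= 114<<0 -> acc=114 shift=7
  byte[6]=0x59 cont=0 payload=0x59=89: acc |= 89<<7 -> acc=11506 shift=14 [end]
Varint 3: bytes[5:7] = F2 59 -> value 11506 (2 byte(s))
  byte[7]=0x94 cont=1 payload=0x14=20: acc |= 20<<0 -> acc=20 shift=7
  byte[8]=0xA6 cont=1 payload=0x26=38: acc |= 38<<7 -> acc=4884 shift=14
  byte[9]=0xB8 cont=1 payload=0x38=56: acc |= 56<<14 -> acc=922388 shift=21
  byte[10]=0x18 cont=0 payload=0x18=24: acc |= 24<<21 -> acc=51254036 shift=28 [end]
Varint 4: bytes[7:11] = 94 A6 B8 18 -> value 51254036 (4 byte(s))
  byte[11]=0xAB cont=1 payload=0x2B=43: acc |= 43<<0 -> acc=43 shift=7
  byte[12]=0xB2 cont=1 payload=0x32=50: acc |= 50<<7 -> acc=6443 shift=14
  byte[13]=0x6D cont=0 payload=0x6D=109: acc |= 109<<14 -> acc=1792299 shift=21 [end]
Varint 5: bytes[11:14] = AB B2 6D -> value 1792299 (3 byte(s))

Answer: 268001215 89 11506 51254036 1792299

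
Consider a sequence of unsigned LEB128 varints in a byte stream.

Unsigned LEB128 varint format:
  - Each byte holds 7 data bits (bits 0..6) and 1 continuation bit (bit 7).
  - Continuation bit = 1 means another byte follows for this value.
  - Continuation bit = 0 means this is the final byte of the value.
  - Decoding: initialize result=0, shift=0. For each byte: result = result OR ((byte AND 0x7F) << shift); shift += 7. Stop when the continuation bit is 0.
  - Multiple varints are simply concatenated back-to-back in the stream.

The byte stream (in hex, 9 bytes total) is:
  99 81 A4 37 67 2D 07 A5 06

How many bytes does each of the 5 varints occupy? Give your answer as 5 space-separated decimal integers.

Answer: 4 1 1 1 2

Derivation:
  byte[0]=0x99 cont=1 payload=0x19=25: acc |= 25<<0 -> acc=25 shift=7
  byte[1]=0x81 cont=1 payload=0x01=1: acc |= 1<<7 -> acc=153 shift=14
  byte[2]=0xA4 cont=1 payload=0x24=36: acc |= 36<<14 -> acc=589977 shift=21
  byte[3]=0x37 cont=0 payload=0x37=55: acc |= 55<<21 -> acc=115933337 shift=28 [end]
Varint 1: bytes[0:4] = 99 81 A4 37 -> value 115933337 (4 byte(s))
  byte[4]=0x67 cont=0 payload=0x67=103: acc |= 103<<0 -> acc=103 shift=7 [end]
Varint 2: bytes[4:5] = 67 -> value 103 (1 byte(s))
  byte[5]=0x2D cont=0 payload=0x2D=45: acc |= 45<<0 -> acc=45 shift=7 [end]
Varint 3: bytes[5:6] = 2D -> value 45 (1 byte(s))
  byte[6]=0x07 cont=0 payload=0x07=7: acc |= 7<<0 -> acc=7 shift=7 [end]
Varint 4: bytes[6:7] = 07 -> value 7 (1 byte(s))
  byte[7]=0xA5 cont=1 payload=0x25=37: acc |= 37<<0 -> acc=37 shift=7
  byte[8]=0x06 cont=0 payload=0x06=6: acc |= 6<<7 -> acc=805 shift=14 [end]
Varint 5: bytes[7:9] = A5 06 -> value 805 (2 byte(s))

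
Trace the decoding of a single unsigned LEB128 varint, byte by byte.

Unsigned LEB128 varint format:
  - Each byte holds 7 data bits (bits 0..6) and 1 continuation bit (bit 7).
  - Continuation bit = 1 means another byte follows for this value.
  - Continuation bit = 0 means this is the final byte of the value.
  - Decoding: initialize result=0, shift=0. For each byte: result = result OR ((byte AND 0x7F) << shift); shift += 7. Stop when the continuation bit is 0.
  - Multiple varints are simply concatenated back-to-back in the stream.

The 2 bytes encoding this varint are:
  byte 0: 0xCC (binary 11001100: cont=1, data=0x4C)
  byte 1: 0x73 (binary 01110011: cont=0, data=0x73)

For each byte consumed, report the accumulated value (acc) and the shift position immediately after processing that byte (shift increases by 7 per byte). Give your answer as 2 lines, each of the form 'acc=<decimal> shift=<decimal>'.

byte 0=0xCC: payload=0x4C=76, contrib = 76<<0 = 76; acc -> 76, shift -> 7
byte 1=0x73: payload=0x73=115, contrib = 115<<7 = 14720; acc -> 14796, shift -> 14

Answer: acc=76 shift=7
acc=14796 shift=14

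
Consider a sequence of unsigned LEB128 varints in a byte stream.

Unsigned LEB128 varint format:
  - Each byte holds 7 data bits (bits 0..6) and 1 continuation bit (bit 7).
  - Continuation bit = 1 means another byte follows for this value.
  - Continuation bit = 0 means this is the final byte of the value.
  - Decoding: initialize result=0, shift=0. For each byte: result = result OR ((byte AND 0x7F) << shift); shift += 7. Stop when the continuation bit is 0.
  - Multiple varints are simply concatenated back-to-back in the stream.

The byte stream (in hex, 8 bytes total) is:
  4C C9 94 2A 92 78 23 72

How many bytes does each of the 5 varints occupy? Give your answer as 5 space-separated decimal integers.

  byte[0]=0x4C cont=0 payload=0x4C=76: acc |= 76<<0 -> acc=76 shift=7 [end]
Varint 1: bytes[0:1] = 4C -> value 76 (1 byte(s))
  byte[1]=0xC9 cont=1 payload=0x49=73: acc |= 73<<0 -> acc=73 shift=7
  byte[2]=0x94 cont=1 payload=0x14=20: acc |= 20<<7 -> acc=2633 shift=14
  byte[3]=0x2A cont=0 payload=0x2A=42: acc |= 42<<14 -> acc=690761 shift=21 [end]
Varint 2: bytes[1:4] = C9 94 2A -> value 690761 (3 byte(s))
  byte[4]=0x92 cont=1 payload=0x12=18: acc |= 18<<0 -> acc=18 shift=7
  byte[5]=0x78 cont=0 payload=0x78=120: acc |= 120<<7 -> acc=15378 shift=14 [end]
Varint 3: bytes[4:6] = 92 78 -> value 15378 (2 byte(s))
  byte[6]=0x23 cont=0 payload=0x23=35: acc |= 35<<0 -> acc=35 shift=7 [end]
Varint 4: bytes[6:7] = 23 -> value 35 (1 byte(s))
  byte[7]=0x72 cont=0 payload=0x72=114: acc |= 114<<0 -> acc=114 shift=7 [end]
Varint 5: bytes[7:8] = 72 -> value 114 (1 byte(s))

Answer: 1 3 2 1 1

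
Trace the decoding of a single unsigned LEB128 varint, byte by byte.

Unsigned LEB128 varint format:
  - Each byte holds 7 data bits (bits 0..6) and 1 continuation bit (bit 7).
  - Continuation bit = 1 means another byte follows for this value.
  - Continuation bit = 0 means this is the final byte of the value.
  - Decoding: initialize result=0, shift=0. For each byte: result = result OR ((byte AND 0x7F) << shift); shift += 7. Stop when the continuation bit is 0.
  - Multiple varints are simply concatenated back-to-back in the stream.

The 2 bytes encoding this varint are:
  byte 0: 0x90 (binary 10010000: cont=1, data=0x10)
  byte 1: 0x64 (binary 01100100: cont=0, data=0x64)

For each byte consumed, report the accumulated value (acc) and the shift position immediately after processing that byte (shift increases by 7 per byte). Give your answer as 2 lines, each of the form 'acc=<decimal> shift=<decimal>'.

Answer: acc=16 shift=7
acc=12816 shift=14

Derivation:
byte 0=0x90: payload=0x10=16, contrib = 16<<0 = 16; acc -> 16, shift -> 7
byte 1=0x64: payload=0x64=100, contrib = 100<<7 = 12800; acc -> 12816, shift -> 14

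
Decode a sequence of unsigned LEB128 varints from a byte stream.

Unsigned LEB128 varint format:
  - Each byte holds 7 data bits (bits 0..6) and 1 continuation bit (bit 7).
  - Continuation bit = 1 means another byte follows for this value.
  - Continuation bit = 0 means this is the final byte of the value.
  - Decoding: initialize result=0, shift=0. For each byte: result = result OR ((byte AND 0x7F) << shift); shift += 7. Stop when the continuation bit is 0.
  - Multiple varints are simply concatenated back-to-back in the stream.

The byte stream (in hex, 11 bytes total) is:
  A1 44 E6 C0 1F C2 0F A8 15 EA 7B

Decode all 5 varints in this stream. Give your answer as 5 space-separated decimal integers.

  byte[0]=0xA1 cont=1 payload=0x21=33: acc |= 33<<0 -> acc=33 shift=7
  byte[1]=0x44 cont=0 payload=0x44=68: acc |= 68<<7 -> acc=8737 shift=14 [end]
Varint 1: bytes[0:2] = A1 44 -> value 8737 (2 byte(s))
  byte[2]=0xE6 cont=1 payload=0x66=102: acc |= 102<<0 -> acc=102 shift=7
  byte[3]=0xC0 cont=1 payload=0x40=64: acc |= 64<<7 -> acc=8294 shift=14
  byte[4]=0x1F cont=0 payload=0x1F=31: acc |= 31<<14 -> acc=516198 shift=21 [end]
Varint 2: bytes[2:5] = E6 C0 1F -> value 516198 (3 byte(s))
  byte[5]=0xC2 cont=1 payload=0x42=66: acc |= 66<<0 -> acc=66 shift=7
  byte[6]=0x0F cont=0 payload=0x0F=15: acc |= 15<<7 -> acc=1986 shift=14 [end]
Varint 3: bytes[5:7] = C2 0F -> value 1986 (2 byte(s))
  byte[7]=0xA8 cont=1 payload=0x28=40: acc |= 40<<0 -> acc=40 shift=7
  byte[8]=0x15 cont=0 payload=0x15=21: acc |= 21<<7 -> acc=2728 shift=14 [end]
Varint 4: bytes[7:9] = A8 15 -> value 2728 (2 byte(s))
  byte[9]=0xEA cont=1 payload=0x6A=106: acc |= 106<<0 -> acc=106 shift=7
  byte[10]=0x7B cont=0 payload=0x7B=123: acc |= 123<<7 -> acc=15850 shift=14 [end]
Varint 5: bytes[9:11] = EA 7B -> value 15850 (2 byte(s))

Answer: 8737 516198 1986 2728 15850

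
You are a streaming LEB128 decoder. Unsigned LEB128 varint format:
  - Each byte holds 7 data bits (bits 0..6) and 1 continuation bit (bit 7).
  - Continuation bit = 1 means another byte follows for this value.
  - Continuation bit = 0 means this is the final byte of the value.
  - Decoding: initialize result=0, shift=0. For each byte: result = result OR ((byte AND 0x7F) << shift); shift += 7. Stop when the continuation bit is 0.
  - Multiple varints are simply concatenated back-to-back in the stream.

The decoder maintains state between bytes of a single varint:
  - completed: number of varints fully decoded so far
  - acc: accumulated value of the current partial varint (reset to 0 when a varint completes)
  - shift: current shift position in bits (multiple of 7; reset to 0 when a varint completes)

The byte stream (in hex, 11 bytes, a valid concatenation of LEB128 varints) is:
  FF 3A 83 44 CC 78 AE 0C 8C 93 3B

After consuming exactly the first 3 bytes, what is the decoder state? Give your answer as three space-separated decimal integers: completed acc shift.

Answer: 1 3 7

Derivation:
byte[0]=0xFF cont=1 payload=0x7F: acc |= 127<<0 -> completed=0 acc=127 shift=7
byte[1]=0x3A cont=0 payload=0x3A: varint #1 complete (value=7551); reset -> completed=1 acc=0 shift=0
byte[2]=0x83 cont=1 payload=0x03: acc |= 3<<0 -> completed=1 acc=3 shift=7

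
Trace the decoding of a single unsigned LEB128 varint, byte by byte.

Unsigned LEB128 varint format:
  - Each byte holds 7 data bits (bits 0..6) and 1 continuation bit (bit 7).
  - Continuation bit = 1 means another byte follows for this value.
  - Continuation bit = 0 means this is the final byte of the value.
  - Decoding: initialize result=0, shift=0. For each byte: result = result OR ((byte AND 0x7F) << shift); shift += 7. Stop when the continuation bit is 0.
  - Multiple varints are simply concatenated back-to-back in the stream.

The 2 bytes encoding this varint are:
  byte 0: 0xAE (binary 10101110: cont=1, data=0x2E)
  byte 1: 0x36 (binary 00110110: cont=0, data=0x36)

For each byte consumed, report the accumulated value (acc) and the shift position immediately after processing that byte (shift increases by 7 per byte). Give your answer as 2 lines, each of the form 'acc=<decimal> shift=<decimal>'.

byte 0=0xAE: payload=0x2E=46, contrib = 46<<0 = 46; acc -> 46, shift -> 7
byte 1=0x36: payload=0x36=54, contrib = 54<<7 = 6912; acc -> 6958, shift -> 14

Answer: acc=46 shift=7
acc=6958 shift=14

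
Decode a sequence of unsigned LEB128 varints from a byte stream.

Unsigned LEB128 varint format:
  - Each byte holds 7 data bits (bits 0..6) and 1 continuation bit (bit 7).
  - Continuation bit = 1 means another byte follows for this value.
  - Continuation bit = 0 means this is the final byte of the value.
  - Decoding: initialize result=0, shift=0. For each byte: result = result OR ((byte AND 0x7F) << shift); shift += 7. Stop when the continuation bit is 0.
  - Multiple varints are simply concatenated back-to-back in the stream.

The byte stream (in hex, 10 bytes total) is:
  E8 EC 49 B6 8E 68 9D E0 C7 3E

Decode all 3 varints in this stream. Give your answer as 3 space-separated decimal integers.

  byte[0]=0xE8 cont=1 payload=0x68=104: acc |= 104<<0 -> acc=104 shift=7
  byte[1]=0xEC cont=1 payload=0x6C=108: acc |= 108<<7 -> acc=13928 shift=14
  byte[2]=0x49 cont=0 payload=0x49=73: acc |= 73<<14 -> acc=1209960 shift=21 [end]
Varint 1: bytes[0:3] = E8 EC 49 -> value 1209960 (3 byte(s))
  byte[3]=0xB6 cont=1 payload=0x36=54: acc |= 54<<0 -> acc=54 shift=7
  byte[4]=0x8E cont=1 payload=0x0E=14: acc |= 14<<7 -> acc=1846 shift=14
  byte[5]=0x68 cont=0 payload=0x68=104: acc |= 104<<14 -> acc=1705782 shift=21 [end]
Varint 2: bytes[3:6] = B6 8E 68 -> value 1705782 (3 byte(s))
  byte[6]=0x9D cont=1 payload=0x1D=29: acc |= 29<<0 -> acc=29 shift=7
  byte[7]=0xE0 cont=1 payload=0x60=96: acc |= 96<<7 -> acc=12317 shift=14
  byte[8]=0xC7 cont=1 payload=0x47=71: acc |= 71<<14 -> acc=1175581 shift=21
  byte[9]=0x3E cont=0 payload=0x3E=62: acc |= 62<<21 -> acc=131199005 shift=28 [end]
Varint 3: bytes[6:10] = 9D E0 C7 3E -> value 131199005 (4 byte(s))

Answer: 1209960 1705782 131199005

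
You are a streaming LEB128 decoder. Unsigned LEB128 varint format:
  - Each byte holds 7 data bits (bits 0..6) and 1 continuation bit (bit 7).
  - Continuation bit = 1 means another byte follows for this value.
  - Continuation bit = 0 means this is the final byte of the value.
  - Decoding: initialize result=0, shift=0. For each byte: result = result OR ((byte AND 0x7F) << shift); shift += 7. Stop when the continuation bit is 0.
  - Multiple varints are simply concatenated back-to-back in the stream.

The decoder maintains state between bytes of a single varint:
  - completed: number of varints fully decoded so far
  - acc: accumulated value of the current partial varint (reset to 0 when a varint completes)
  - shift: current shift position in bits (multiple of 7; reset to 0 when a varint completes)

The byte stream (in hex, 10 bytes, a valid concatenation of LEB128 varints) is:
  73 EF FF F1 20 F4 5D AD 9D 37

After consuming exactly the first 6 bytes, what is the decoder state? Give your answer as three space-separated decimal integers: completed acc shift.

byte[0]=0x73 cont=0 payload=0x73: varint #1 complete (value=115); reset -> completed=1 acc=0 shift=0
byte[1]=0xEF cont=1 payload=0x6F: acc |= 111<<0 -> completed=1 acc=111 shift=7
byte[2]=0xFF cont=1 payload=0x7F: acc |= 127<<7 -> completed=1 acc=16367 shift=14
byte[3]=0xF1 cont=1 payload=0x71: acc |= 113<<14 -> completed=1 acc=1867759 shift=21
byte[4]=0x20 cont=0 payload=0x20: varint #2 complete (value=68976623); reset -> completed=2 acc=0 shift=0
byte[5]=0xF4 cont=1 payload=0x74: acc |= 116<<0 -> completed=2 acc=116 shift=7

Answer: 2 116 7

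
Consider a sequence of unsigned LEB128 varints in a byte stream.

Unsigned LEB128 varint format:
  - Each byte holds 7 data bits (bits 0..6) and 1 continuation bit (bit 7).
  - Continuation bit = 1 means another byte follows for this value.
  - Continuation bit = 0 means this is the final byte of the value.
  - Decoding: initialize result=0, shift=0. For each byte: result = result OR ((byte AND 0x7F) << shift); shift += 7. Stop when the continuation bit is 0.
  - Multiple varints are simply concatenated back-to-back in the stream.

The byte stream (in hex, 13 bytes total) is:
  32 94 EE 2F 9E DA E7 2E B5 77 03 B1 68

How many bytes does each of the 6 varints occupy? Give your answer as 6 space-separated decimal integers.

  byte[0]=0x32 cont=0 payload=0x32=50: acc |= 50<<0 -> acc=50 shift=7 [end]
Varint 1: bytes[0:1] = 32 -> value 50 (1 byte(s))
  byte[1]=0x94 cont=1 payload=0x14=20: acc |= 20<<0 -> acc=20 shift=7
  byte[2]=0xEE cont=1 payload=0x6E=110: acc |= 110<<7 -> acc=14100 shift=14
  byte[3]=0x2F cont=0 payload=0x2F=47: acc |= 47<<14 -> acc=784148 shift=21 [end]
Varint 2: bytes[1:4] = 94 EE 2F -> value 784148 (3 byte(s))
  byte[4]=0x9E cont=1 payload=0x1E=30: acc |= 30<<0 -> acc=30 shift=7
  byte[5]=0xDA cont=1 payload=0x5A=90: acc |= 90<<7 -> acc=11550 shift=14
  byte[6]=0xE7 cont=1 payload=0x67=103: acc |= 103<<14 -> acc=1699102 shift=21
  byte[7]=0x2E cont=0 payload=0x2E=46: acc |= 46<<21 -> acc=98168094 shift=28 [end]
Varint 3: bytes[4:8] = 9E DA E7 2E -> value 98168094 (4 byte(s))
  byte[8]=0xB5 cont=1 payload=0x35=53: acc |= 53<<0 -> acc=53 shift=7
  byte[9]=0x77 cont=0 payload=0x77=119: acc |= 119<<7 -> acc=15285 shift=14 [end]
Varint 4: bytes[8:10] = B5 77 -> value 15285 (2 byte(s))
  byte[10]=0x03 cont=0 payload=0x03=3: acc |= 3<<0 -> acc=3 shift=7 [end]
Varint 5: bytes[10:11] = 03 -> value 3 (1 byte(s))
  byte[11]=0xB1 cont=1 payload=0x31=49: acc |= 49<<0 -> acc=49 shift=7
  byte[12]=0x68 cont=0 payload=0x68=104: acc |= 104<<7 -> acc=13361 shift=14 [end]
Varint 6: bytes[11:13] = B1 68 -> value 13361 (2 byte(s))

Answer: 1 3 4 2 1 2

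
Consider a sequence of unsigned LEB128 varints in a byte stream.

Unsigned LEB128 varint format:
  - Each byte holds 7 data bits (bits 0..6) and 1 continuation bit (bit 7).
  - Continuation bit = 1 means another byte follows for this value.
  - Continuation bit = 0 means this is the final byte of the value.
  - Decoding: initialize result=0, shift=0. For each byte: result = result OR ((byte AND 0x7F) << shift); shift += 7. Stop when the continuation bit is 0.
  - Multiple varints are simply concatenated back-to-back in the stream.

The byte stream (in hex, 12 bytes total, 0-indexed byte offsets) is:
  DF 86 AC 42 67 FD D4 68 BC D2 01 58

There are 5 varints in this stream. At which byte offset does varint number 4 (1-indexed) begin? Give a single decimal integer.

  byte[0]=0xDF cont=1 payload=0x5F=95: acc |= 95<<0 -> acc=95 shift=7
  byte[1]=0x86 cont=1 payload=0x06=6: acc |= 6<<7 -> acc=863 shift=14
  byte[2]=0xAC cont=1 payload=0x2C=44: acc |= 44<<14 -> acc=721759 shift=21
  byte[3]=0x42 cont=0 payload=0x42=66: acc |= 66<<21 -> acc=139133791 shift=28 [end]
Varint 1: bytes[0:4] = DF 86 AC 42 -> value 139133791 (4 byte(s))
  byte[4]=0x67 cont=0 payload=0x67=103: acc |= 103<<0 -> acc=103 shift=7 [end]
Varint 2: bytes[4:5] = 67 -> value 103 (1 byte(s))
  byte[5]=0xFD cont=1 payload=0x7D=125: acc |= 125<<0 -> acc=125 shift=7
  byte[6]=0xD4 cont=1 payload=0x54=84: acc |= 84<<7 -> acc=10877 shift=14
  byte[7]=0x68 cont=0 payload=0x68=104: acc |= 104<<14 -> acc=1714813 shift=21 [end]
Varint 3: bytes[5:8] = FD D4 68 -> value 1714813 (3 byte(s))
  byte[8]=0xBC cont=1 payload=0x3C=60: acc |= 60<<0 -> acc=60 shift=7
  byte[9]=0xD2 cont=1 payload=0x52=82: acc |= 82<<7 -> acc=10556 shift=14
  byte[10]=0x01 cont=0 payload=0x01=1: acc |= 1<<14 -> acc=26940 shift=21 [end]
Varint 4: bytes[8:11] = BC D2 01 -> value 26940 (3 byte(s))
  byte[11]=0x58 cont=0 payload=0x58=88: acc |= 88<<0 -> acc=88 shift=7 [end]
Varint 5: bytes[11:12] = 58 -> value 88 (1 byte(s))

Answer: 8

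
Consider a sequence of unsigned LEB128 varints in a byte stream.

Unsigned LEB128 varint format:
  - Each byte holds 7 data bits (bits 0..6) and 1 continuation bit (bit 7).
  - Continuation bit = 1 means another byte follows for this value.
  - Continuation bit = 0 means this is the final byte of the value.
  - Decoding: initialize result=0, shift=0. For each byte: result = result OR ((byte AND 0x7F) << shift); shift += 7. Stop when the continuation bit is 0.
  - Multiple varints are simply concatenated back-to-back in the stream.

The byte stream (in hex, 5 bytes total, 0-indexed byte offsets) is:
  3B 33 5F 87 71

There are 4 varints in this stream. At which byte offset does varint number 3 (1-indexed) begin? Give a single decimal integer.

Answer: 2

Derivation:
  byte[0]=0x3B cont=0 payload=0x3B=59: acc |= 59<<0 -> acc=59 shift=7 [end]
Varint 1: bytes[0:1] = 3B -> value 59 (1 byte(s))
  byte[1]=0x33 cont=0 payload=0x33=51: acc |= 51<<0 -> acc=51 shift=7 [end]
Varint 2: bytes[1:2] = 33 -> value 51 (1 byte(s))
  byte[2]=0x5F cont=0 payload=0x5F=95: acc |= 95<<0 -> acc=95 shift=7 [end]
Varint 3: bytes[2:3] = 5F -> value 95 (1 byte(s))
  byte[3]=0x87 cont=1 payload=0x07=7: acc |= 7<<0 -> acc=7 shift=7
  byte[4]=0x71 cont=0 payload=0x71=113: acc |= 113<<7 -> acc=14471 shift=14 [end]
Varint 4: bytes[3:5] = 87 71 -> value 14471 (2 byte(s))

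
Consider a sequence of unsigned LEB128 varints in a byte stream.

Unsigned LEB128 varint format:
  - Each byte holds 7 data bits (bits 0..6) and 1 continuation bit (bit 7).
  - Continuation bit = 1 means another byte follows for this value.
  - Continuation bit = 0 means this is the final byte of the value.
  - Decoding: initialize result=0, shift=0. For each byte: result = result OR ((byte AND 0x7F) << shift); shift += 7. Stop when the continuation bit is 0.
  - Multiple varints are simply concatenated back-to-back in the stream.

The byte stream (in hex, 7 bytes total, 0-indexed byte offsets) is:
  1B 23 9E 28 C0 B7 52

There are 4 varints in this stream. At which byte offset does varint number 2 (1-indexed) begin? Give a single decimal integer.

Answer: 1

Derivation:
  byte[0]=0x1B cont=0 payload=0x1B=27: acc |= 27<<0 -> acc=27 shift=7 [end]
Varint 1: bytes[0:1] = 1B -> value 27 (1 byte(s))
  byte[1]=0x23 cont=0 payload=0x23=35: acc |= 35<<0 -> acc=35 shift=7 [end]
Varint 2: bytes[1:2] = 23 -> value 35 (1 byte(s))
  byte[2]=0x9E cont=1 payload=0x1E=30: acc |= 30<<0 -> acc=30 shift=7
  byte[3]=0x28 cont=0 payload=0x28=40: acc |= 40<<7 -> acc=5150 shift=14 [end]
Varint 3: bytes[2:4] = 9E 28 -> value 5150 (2 byte(s))
  byte[4]=0xC0 cont=1 payload=0x40=64: acc |= 64<<0 -> acc=64 shift=7
  byte[5]=0xB7 cont=1 payload=0x37=55: acc |= 55<<7 -> acc=7104 shift=14
  byte[6]=0x52 cont=0 payload=0x52=82: acc |= 82<<14 -> acc=1350592 shift=21 [end]
Varint 4: bytes[4:7] = C0 B7 52 -> value 1350592 (3 byte(s))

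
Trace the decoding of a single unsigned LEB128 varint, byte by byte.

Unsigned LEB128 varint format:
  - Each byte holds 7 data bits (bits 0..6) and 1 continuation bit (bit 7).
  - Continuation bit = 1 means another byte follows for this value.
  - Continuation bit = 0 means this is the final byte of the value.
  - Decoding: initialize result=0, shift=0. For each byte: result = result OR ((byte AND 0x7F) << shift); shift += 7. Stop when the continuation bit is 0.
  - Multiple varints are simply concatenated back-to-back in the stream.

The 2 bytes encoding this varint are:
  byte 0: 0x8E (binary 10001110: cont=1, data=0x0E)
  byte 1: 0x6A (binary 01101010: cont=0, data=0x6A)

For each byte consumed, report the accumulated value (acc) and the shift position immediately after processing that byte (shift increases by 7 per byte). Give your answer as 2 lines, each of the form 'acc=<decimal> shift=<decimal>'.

Answer: acc=14 shift=7
acc=13582 shift=14

Derivation:
byte 0=0x8E: payload=0x0E=14, contrib = 14<<0 = 14; acc -> 14, shift -> 7
byte 1=0x6A: payload=0x6A=106, contrib = 106<<7 = 13568; acc -> 13582, shift -> 14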